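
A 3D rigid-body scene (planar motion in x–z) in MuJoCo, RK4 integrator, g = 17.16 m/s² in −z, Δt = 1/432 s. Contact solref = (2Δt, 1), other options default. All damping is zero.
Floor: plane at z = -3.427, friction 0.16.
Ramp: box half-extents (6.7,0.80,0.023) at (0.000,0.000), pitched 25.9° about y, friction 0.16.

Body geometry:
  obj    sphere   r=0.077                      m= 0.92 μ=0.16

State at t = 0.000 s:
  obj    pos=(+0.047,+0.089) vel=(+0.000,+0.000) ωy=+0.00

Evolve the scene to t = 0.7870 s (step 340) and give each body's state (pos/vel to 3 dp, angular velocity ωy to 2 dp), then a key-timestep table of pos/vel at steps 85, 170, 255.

State at t = 0.7870 s:
  obj    pos=(+1.539,-0.636) vel=(+3.791,-1.841) ωy=+54.71

Key-timestep trajectory:
   step    t(s)  obj.x    obj.z    obj.vx   obj.vz 
     85  0.1968   +0.140  +0.043  +0.948  -0.460
    170  0.3935   +0.420  -0.093  +1.895  -0.920
    255  0.5903   +0.886  -0.319  +2.843  -1.381


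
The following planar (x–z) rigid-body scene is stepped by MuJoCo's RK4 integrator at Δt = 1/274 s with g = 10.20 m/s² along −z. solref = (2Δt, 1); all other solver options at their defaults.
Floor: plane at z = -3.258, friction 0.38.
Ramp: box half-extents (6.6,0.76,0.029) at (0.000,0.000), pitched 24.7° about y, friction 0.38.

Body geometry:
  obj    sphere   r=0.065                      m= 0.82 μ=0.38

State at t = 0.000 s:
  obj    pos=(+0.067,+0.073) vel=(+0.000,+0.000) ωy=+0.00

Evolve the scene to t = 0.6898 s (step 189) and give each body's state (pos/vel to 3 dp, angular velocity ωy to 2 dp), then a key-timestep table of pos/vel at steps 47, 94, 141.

State at t = 0.6898 s:
  obj    pos=(+0.725,-0.230) vel=(+1.908,-0.878) ωy=+32.30

Key-timestep trajectory:
   step    t(s)  obj.x    obj.z    obj.vx   obj.vz 
     47  0.1715   +0.108  +0.054  +0.475  -0.218
     94  0.3431   +0.230  -0.002  +0.949  -0.436
    141  0.5146   +0.433  -0.096  +1.423  -0.655


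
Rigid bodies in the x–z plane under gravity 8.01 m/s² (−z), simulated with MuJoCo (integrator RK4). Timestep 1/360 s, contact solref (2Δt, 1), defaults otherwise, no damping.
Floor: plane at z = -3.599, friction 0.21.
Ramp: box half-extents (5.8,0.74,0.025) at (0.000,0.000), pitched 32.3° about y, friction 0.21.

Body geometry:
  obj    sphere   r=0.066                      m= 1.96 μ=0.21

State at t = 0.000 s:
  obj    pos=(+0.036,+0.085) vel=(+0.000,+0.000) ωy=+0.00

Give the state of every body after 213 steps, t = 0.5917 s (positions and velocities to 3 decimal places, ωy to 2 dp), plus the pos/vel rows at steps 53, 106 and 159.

State at t = 0.5917 s:
  obj    pos=(+0.488,-0.201) vel=(+1.529,-0.967) ωy=+27.40

Key-timestep trajectory:
   step    t(s)  obj.x    obj.z    obj.vx   obj.vz 
     53  0.1472   +0.064  +0.067  +0.381  -0.241
    106  0.2944   +0.148  +0.014  +0.761  -0.481
    159  0.4417   +0.288  -0.074  +1.142  -0.722


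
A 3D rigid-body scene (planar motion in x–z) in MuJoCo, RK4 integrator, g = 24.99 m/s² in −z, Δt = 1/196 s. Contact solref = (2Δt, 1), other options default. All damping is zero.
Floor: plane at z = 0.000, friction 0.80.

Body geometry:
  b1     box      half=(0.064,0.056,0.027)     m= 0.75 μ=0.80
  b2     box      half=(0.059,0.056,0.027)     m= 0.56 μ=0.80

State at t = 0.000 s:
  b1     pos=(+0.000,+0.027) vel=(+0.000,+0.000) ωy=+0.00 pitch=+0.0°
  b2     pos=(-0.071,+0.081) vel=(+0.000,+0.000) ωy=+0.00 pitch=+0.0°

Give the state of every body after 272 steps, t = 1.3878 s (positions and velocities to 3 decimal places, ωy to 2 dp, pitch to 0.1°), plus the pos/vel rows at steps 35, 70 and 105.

State at t = 1.3878 s:
  b1     pos=(+0.000,+0.027) vel=(+0.000,+0.000) ωy=+0.00 pitch=+0.0°
  b2     pos=(-0.129,+0.059) vel=(+0.000,+0.000) ωy=+0.00 pitch=-90.0°

Key-timestep trajectory:
   step    t(s)  b1.x    b1.z    b1.vx   b1.vz   b2.x    b2.z    b2.vx   b2.vz 
     35  0.1786   +0.000  +0.027  +0.000  +0.000   -0.109  +0.064  -0.359  -0.022
     70  0.3571   +0.000  +0.027  +0.000  +0.000   -0.144  +0.064  +0.105  -0.020
    105  0.5357   +0.000  +0.027  +0.000  +0.000   -0.132  +0.059  -0.106  +0.075


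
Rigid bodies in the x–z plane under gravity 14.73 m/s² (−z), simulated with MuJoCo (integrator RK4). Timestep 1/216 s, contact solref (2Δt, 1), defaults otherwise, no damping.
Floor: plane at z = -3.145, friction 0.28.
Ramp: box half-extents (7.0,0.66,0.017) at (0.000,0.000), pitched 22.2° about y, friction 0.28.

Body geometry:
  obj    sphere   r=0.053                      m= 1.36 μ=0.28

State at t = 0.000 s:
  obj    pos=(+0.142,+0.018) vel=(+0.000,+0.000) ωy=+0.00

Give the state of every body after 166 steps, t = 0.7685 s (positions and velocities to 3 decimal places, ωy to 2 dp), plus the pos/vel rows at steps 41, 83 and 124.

State at t = 0.7685 s:
  obj    pos=(+1.229,-0.426) vel=(+2.829,-1.154) ωy=+57.63

Key-timestep trajectory:
   step    t(s)  obj.x    obj.z    obj.vx   obj.vz 
     41  0.1898   +0.208  -0.009  +0.699  -0.285
     83  0.3843   +0.414  -0.093  +1.414  -0.577
    124  0.5741   +0.749  -0.230  +2.113  -0.862


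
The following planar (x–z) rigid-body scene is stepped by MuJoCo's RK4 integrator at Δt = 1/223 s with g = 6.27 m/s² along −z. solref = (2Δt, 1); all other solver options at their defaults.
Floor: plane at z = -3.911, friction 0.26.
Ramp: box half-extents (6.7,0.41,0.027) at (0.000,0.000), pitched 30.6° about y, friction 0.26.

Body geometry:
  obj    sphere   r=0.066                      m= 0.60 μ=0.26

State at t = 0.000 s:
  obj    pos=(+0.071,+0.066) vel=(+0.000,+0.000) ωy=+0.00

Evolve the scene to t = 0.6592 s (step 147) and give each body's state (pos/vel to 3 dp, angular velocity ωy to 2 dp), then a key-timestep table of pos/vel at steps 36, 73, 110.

State at t = 0.6592 s:
  obj    pos=(+0.497,-0.186) vel=(+1.294,-0.765) ωy=+22.76

Key-timestep trajectory:
   step    t(s)  obj.x    obj.z    obj.vx   obj.vz 
     36  0.1614   +0.097  +0.051  +0.317  -0.187
     73  0.3274   +0.176  +0.004  +0.643  -0.380
    110  0.4933   +0.310  -0.075  +0.968  -0.573


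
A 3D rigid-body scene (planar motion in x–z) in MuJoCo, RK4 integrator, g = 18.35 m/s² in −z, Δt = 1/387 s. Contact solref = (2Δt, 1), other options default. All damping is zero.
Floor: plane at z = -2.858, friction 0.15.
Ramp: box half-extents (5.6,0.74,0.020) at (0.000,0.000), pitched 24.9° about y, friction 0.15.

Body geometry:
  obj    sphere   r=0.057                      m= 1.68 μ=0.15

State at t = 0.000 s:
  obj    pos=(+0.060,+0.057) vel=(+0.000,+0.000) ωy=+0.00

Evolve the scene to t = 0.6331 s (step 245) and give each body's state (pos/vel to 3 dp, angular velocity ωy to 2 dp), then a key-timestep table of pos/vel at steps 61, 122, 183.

State at t = 0.6331 s:
  obj    pos=(+1.063,-0.409) vel=(+3.169,-1.471) ωy=+61.28

Key-timestep trajectory:
   step    t(s)  obj.x    obj.z    obj.vx   obj.vz 
     61  0.1576   +0.122  +0.028  +0.789  -0.366
    122  0.3152   +0.309  -0.058  +1.578  -0.733
    183  0.4729   +0.620  -0.203  +2.367  -1.099


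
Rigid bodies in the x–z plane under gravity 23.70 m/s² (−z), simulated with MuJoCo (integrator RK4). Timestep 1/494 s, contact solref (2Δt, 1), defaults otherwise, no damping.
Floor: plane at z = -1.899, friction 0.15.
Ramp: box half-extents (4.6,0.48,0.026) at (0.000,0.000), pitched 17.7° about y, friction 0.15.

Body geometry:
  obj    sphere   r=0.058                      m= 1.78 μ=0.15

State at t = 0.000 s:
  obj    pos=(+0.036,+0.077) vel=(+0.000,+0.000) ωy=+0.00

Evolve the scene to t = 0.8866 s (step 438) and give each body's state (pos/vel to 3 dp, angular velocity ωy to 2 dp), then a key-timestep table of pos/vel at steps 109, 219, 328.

State at t = 0.8866 s:
  obj    pos=(+1.963,-0.538) vel=(+4.348,-1.387) ωy=+78.67

Key-timestep trajectory:
   step    t(s)  obj.x    obj.z    obj.vx   obj.vz 
    109  0.2206   +0.155  +0.039  +1.082  -0.345
    219  0.4433   +0.518  -0.077  +2.174  -0.694
    328  0.6640   +1.117  -0.268  +3.256  -1.039


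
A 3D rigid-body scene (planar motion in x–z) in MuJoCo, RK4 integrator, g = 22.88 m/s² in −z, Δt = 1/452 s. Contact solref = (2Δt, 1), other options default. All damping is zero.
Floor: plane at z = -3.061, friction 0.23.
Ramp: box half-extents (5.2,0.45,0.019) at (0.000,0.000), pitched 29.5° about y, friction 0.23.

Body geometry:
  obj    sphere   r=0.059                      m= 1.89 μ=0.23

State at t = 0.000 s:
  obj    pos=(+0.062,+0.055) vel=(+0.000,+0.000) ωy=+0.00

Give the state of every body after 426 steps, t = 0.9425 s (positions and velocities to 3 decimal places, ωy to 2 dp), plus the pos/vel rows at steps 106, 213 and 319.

State at t = 0.9425 s:
  obj    pos=(+3.173,-1.706) vel=(+6.602,-3.735) ωy=+128.54

Key-timestep trajectory:
   step    t(s)  obj.x    obj.z    obj.vx   obj.vz 
    106  0.2345   +0.255  -0.054  +1.643  -0.929
    213  0.4712   +0.840  -0.385  +3.301  -1.868
    319  0.7058   +1.806  -0.932  +4.944  -2.797


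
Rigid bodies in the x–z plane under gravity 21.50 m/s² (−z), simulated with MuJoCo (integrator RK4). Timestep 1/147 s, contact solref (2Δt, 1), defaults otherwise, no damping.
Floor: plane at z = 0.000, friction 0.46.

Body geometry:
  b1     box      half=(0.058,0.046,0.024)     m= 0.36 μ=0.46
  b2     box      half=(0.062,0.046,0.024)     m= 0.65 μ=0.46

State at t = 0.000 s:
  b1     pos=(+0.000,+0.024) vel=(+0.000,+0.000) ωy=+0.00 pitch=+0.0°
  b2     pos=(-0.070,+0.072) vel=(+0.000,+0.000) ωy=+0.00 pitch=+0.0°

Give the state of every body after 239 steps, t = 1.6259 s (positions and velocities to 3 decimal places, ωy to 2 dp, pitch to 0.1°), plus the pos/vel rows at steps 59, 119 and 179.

State at t = 1.6259 s:
  b1     pos=(+0.003,+0.024) vel=(+0.002,+0.000) ωy=+0.00 pitch=+0.0°
  b2     pos=(-0.082,+0.057) vel=(-0.001,-0.001) ωy=+0.03 pitch=-38.5°

Key-timestep trajectory:
   step    t(s)  b1.x    b1.z    b1.vx   b1.vz   b2.x    b2.z    b2.vx   b2.vz 
     59  0.4014   +0.001  +0.024  +0.002  +0.000   -0.081  +0.059  +0.000  -0.001
    119  0.8095   +0.002  +0.024  +0.002  +0.000   -0.081  +0.058  -0.001  -0.001
    179  1.2177   +0.002  +0.024  +0.002  +0.000   -0.081  +0.058  -0.001  -0.001


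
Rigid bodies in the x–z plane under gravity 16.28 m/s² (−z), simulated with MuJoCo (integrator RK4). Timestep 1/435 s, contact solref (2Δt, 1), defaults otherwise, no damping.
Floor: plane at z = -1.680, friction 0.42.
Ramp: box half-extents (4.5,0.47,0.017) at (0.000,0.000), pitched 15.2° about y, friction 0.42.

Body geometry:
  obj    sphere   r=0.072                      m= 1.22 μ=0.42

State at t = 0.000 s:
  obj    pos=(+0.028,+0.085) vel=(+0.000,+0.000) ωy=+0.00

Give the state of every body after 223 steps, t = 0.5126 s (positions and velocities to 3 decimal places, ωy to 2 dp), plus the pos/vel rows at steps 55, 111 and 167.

State at t = 0.5126 s:
  obj    pos=(+0.415,-0.020) vel=(+1.508,-0.410) ωy=+21.70

Key-timestep trajectory:
   step    t(s)  obj.x    obj.z    obj.vx   obj.vz 
     55  0.1264   +0.051  +0.078  +0.372  -0.101
    111  0.2552   +0.124  +0.059  +0.751  -0.204
    167  0.3839   +0.245  +0.026  +1.130  -0.307


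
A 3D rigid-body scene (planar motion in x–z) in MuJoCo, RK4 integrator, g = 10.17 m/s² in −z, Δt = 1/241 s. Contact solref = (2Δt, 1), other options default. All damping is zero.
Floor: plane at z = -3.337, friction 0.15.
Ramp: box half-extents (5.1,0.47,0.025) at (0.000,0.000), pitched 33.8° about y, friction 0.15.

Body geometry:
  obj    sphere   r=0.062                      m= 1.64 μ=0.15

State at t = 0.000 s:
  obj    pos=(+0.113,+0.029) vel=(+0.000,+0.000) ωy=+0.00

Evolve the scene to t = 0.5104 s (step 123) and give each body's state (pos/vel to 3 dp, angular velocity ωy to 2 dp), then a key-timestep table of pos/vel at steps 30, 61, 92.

State at t = 0.5104 s:
  obj    pos=(+0.588,-0.289) vel=(+1.865,-1.239) ωy=+26.13

Key-timestep trajectory:
   step    t(s)  obj.x    obj.z    obj.vx   obj.vz 
     30  0.1245   +0.141  +0.010  +0.458  -0.295
     61  0.2531   +0.230  -0.049  +0.924  -0.617
     92  0.3817   +0.379  -0.149  +1.394  -0.928


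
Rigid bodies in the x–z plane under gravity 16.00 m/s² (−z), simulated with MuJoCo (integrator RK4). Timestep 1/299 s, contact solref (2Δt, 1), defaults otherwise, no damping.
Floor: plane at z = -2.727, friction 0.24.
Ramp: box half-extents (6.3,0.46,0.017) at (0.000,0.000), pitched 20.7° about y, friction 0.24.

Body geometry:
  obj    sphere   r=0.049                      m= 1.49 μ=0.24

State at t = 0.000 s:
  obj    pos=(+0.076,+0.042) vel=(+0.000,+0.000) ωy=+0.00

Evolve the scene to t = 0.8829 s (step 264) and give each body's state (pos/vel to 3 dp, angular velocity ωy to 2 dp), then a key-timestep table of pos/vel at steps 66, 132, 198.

State at t = 0.8829 s:
  obj    pos=(+1.549,-0.515) vel=(+3.337,-1.261) ωy=+72.78

Key-timestep trajectory:
   step    t(s)  obj.x    obj.z    obj.vx   obj.vz 
     66  0.2207   +0.168  +0.007  +0.834  -0.315
    132  0.4415   +0.444  -0.097  +1.668  -0.630
    198  0.6622   +0.905  -0.271  +2.503  -0.946


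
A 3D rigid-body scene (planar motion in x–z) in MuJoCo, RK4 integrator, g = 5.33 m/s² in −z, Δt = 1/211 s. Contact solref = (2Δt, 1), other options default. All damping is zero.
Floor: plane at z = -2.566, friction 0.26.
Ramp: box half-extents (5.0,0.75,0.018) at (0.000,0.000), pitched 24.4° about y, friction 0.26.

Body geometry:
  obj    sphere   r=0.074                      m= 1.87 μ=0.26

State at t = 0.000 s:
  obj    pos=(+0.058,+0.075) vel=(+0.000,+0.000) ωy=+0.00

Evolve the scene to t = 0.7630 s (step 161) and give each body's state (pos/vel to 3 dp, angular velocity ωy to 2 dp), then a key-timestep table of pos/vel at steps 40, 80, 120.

State at t = 0.7630 s:
  obj    pos=(+0.475,-0.114) vel=(+1.093,-0.496) ωy=+16.21

Key-timestep trajectory:
   step    t(s)  obj.x    obj.z    obj.vx   obj.vz 
     40  0.1896   +0.084  +0.063  +0.272  -0.123
     80  0.3791   +0.161  +0.028  +0.543  -0.246
    120  0.5687   +0.290  -0.030  +0.815  -0.370


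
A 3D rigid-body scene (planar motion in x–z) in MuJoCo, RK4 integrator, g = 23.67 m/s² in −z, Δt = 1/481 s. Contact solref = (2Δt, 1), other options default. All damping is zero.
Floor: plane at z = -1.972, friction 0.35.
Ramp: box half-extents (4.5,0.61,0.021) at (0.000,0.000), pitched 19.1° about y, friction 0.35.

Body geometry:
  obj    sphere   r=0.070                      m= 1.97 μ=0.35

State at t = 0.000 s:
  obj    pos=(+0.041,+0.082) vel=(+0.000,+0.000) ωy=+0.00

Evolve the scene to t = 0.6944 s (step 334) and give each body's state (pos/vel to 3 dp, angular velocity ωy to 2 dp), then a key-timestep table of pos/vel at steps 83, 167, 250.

State at t = 0.6944 s:
  obj    pos=(+1.301,-0.354) vel=(+3.630,-1.257) ωy=+54.87

Key-timestep trajectory:
   step    t(s)  obj.x    obj.z    obj.vx   obj.vz 
     83  0.1726   +0.119  +0.055  +0.902  -0.312
    167  0.3472   +0.356  -0.027  +1.815  -0.629
    250  0.5198   +0.747  -0.162  +2.717  -0.941


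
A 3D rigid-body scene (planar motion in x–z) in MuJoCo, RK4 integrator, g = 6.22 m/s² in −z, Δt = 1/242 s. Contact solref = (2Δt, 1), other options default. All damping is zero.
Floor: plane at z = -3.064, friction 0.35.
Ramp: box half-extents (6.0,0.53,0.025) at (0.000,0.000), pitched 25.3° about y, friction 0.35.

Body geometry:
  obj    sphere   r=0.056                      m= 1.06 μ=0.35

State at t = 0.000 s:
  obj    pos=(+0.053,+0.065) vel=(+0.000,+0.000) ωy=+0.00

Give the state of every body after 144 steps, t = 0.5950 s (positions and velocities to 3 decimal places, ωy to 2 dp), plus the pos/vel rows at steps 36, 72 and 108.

State at t = 0.5950 s:
  obj    pos=(+0.357,-0.079) vel=(+1.021,-0.483) ωy=+20.17

Key-timestep trajectory:
   step    t(s)  obj.x    obj.z    obj.vx   obj.vz 
     36  0.1488   +0.072  +0.056  +0.255  -0.121
     72  0.2975   +0.129  +0.029  +0.511  -0.241
    108  0.4463   +0.224  -0.016  +0.766  -0.362


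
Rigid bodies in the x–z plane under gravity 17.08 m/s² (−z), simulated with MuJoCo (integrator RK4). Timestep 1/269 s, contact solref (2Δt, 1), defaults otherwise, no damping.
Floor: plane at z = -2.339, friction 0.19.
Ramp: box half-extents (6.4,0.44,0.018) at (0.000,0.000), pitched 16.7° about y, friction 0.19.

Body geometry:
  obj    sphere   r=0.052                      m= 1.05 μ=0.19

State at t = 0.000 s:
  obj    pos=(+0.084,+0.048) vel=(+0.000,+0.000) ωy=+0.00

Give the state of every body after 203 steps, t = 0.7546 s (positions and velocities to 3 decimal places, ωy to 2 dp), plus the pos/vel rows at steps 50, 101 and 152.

State at t = 0.7546 s:
  obj    pos=(+1.040,-0.239) vel=(+2.534,-0.760) ωy=+50.87

Key-timestep trajectory:
   step    t(s)  obj.x    obj.z    obj.vx   obj.vz 
     50  0.1859   +0.142  +0.030  +0.624  -0.187
    101  0.3755   +0.321  -0.023  +1.261  -0.378
    152  0.5651   +0.620  -0.113  +1.898  -0.569


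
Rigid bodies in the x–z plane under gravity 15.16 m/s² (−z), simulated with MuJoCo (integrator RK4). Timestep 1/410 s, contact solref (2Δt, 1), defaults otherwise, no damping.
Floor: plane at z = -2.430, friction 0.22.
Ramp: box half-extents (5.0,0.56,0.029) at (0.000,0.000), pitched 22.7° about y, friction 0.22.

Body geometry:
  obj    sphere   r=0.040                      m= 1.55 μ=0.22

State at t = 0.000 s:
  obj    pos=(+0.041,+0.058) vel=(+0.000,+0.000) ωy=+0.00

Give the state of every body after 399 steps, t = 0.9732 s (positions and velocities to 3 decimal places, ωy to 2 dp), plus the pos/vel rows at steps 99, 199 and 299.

State at t = 0.9732 s:
  obj    pos=(+1.867,-0.706) vel=(+3.752,-1.569) ωy=+101.66

Key-timestep trajectory:
   step    t(s)  obj.x    obj.z    obj.vx   obj.vz 
     99  0.2415   +0.153  +0.011  +0.931  -0.389
    199  0.4854   +0.495  -0.132  +1.871  -0.783
    299  0.7293   +1.066  -0.371  +2.811  -1.176


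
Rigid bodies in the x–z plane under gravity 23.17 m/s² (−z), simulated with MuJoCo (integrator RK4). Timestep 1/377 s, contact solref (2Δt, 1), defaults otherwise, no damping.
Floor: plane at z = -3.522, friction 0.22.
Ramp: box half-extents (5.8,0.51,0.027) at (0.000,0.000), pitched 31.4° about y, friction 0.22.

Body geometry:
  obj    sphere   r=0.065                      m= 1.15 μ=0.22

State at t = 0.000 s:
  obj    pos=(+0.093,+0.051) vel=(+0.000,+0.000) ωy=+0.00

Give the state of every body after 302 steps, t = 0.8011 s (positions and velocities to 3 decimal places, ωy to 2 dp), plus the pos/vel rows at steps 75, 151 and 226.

State at t = 0.8011 s:
  obj    pos=(+2.455,-1.391) vel=(+5.896,-3.599) ωy=+106.25

Key-timestep trajectory:
   step    t(s)  obj.x    obj.z    obj.vx   obj.vz 
     75  0.1989   +0.239  -0.038  +1.465  -0.894
    151  0.4005   +0.684  -0.309  +2.948  -1.800
    226  0.5995   +1.416  -0.756  +4.412  -2.693


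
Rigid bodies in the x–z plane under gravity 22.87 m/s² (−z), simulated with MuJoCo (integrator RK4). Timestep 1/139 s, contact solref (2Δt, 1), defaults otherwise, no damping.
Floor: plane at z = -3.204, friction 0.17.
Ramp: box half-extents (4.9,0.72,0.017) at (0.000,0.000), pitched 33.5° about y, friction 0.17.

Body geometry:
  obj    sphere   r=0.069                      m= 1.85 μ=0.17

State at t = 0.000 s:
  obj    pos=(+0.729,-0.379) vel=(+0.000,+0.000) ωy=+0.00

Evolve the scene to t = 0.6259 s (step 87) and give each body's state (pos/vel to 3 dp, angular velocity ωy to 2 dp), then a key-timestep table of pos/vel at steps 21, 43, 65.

State at t = 0.6259 s:
  obj    pos=(+2.261,-1.394) vel=(+4.888,-3.259) ωy=+73.31

Key-timestep trajectory:
   step    t(s)  obj.x    obj.z    obj.vx   obj.vz 
     21  0.1511   +0.818  -0.439  +1.166  -0.819
     43  0.3094   +1.103  -0.627  +2.413  -1.618
     65  0.4676   +1.584  -0.946  +3.663  -2.410


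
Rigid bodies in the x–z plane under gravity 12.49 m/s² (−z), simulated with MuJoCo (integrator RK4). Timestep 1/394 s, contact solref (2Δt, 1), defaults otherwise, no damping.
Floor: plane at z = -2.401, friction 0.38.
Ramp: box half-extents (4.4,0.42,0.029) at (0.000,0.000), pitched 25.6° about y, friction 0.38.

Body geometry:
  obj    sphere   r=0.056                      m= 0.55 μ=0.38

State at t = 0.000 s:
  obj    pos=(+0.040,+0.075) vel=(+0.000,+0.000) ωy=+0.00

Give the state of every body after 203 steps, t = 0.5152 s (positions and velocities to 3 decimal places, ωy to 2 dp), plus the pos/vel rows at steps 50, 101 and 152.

State at t = 0.5152 s:
  obj    pos=(+0.502,-0.146) vel=(+1.791,-0.858) ωy=+35.46

Key-timestep trajectory:
   step    t(s)  obj.x    obj.z    obj.vx   obj.vz 
     50  0.1269   +0.068  +0.062  +0.441  -0.211
    101  0.2563   +0.154  +0.020  +0.891  -0.427
    152  0.3858   +0.299  -0.049  +1.341  -0.643


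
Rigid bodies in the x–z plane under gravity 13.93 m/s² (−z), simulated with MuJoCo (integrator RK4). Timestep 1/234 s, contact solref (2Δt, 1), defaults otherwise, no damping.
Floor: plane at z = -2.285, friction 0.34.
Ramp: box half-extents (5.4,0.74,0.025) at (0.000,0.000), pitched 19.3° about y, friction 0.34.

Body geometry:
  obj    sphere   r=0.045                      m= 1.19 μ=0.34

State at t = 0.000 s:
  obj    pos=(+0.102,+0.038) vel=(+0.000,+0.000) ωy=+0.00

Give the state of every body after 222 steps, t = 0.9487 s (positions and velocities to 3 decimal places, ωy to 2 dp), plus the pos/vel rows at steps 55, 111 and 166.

State at t = 0.9487 s:
  obj    pos=(+1.499,-0.451) vel=(+2.945,-1.031) ωy=+69.32

Key-timestep trajectory:
   step    t(s)  obj.x    obj.z    obj.vx   obj.vz 
     55  0.2350   +0.188  +0.008  +0.730  -0.256
    111  0.4744   +0.451  -0.084  +1.472  -0.516
    166  0.7094   +0.883  -0.235  +2.202  -0.771


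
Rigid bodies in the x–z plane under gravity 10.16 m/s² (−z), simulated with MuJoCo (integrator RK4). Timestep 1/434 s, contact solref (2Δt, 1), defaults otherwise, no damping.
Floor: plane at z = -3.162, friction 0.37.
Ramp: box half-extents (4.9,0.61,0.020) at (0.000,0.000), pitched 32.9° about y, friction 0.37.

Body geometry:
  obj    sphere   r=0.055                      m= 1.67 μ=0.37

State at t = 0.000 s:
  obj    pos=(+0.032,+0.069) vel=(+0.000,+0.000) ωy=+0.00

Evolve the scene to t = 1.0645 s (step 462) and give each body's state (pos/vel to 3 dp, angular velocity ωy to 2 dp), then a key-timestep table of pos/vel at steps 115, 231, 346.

State at t = 1.0645 s:
  obj    pos=(+1.907,-1.145) vel=(+3.523,-2.279) ωy=+76.29

Key-timestep trajectory:
   step    t(s)  obj.x    obj.z    obj.vx   obj.vz 
    115  0.2650   +0.148  -0.006  +0.877  -0.567
    231  0.5323   +0.501  -0.235  +1.762  -1.140
    346  0.7972   +1.084  -0.612  +2.639  -1.707


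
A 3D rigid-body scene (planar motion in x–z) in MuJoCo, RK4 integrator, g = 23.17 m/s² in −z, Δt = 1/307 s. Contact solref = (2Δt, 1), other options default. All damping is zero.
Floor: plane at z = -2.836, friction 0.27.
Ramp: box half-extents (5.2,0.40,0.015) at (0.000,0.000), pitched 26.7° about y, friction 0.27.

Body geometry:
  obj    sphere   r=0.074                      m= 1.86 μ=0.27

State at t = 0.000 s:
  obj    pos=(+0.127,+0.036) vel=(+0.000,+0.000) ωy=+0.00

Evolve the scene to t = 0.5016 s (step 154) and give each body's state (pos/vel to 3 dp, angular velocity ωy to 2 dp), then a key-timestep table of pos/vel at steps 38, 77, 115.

State at t = 0.5016 s:
  obj    pos=(+0.963,-0.385) vel=(+3.333,-1.676) ωy=+50.40

Key-timestep trajectory:
   step    t(s)  obj.x    obj.z    obj.vx   obj.vz 
     38  0.1238   +0.178  +0.010  +0.823  -0.414
     77  0.2508   +0.336  -0.069  +1.666  -0.838
    115  0.3746   +0.593  -0.199  +2.489  -1.252


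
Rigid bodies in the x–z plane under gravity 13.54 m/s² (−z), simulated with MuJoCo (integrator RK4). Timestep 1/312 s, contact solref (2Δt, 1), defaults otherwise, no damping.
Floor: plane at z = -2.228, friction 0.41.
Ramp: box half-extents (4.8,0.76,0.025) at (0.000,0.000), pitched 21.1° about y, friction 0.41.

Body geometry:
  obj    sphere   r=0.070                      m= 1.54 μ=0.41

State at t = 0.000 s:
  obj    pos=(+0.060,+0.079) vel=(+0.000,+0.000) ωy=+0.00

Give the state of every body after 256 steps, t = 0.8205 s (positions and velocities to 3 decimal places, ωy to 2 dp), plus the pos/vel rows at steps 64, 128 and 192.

State at t = 0.8205 s:
  obj    pos=(+1.153,-0.343) vel=(+2.665,-1.028) ωy=+40.81

Key-timestep trajectory:
   step    t(s)  obj.x    obj.z    obj.vx   obj.vz 
     64  0.2051   +0.128  +0.052  +0.666  -0.257
    128  0.4103   +0.333  -0.027  +1.333  -0.514
    192  0.6154   +0.675  -0.159  +1.999  -0.771


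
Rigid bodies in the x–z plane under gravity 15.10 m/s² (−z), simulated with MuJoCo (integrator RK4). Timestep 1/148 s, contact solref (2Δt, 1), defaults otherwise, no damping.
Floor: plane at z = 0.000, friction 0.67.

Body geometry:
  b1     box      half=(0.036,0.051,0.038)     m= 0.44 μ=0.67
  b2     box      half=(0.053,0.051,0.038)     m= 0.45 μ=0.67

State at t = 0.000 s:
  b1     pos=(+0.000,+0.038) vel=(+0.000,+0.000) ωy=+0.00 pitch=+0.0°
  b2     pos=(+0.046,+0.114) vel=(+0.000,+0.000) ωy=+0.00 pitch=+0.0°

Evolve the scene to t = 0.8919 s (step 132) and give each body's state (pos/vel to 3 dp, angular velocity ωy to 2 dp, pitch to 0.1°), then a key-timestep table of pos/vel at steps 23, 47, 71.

State at t = 0.8919 s:
  b1     pos=(+0.000,+0.038) vel=(+0.000,+0.000) ωy=+0.00 pitch=+0.0°
  b2     pos=(+0.097,+0.053) vel=(+0.000,+0.000) ωy=+0.00 pitch=+90.0°

Key-timestep trajectory:
   step    t(s)  b1.x    b1.z    b1.vx   b1.vz   b2.x    b2.z    b2.vx   b2.vz 
     23  0.1554   +0.000  +0.038  +0.000  +0.000   +0.073  +0.092  +0.313  -0.578
     47  0.3176   +0.000  +0.038  +0.000  +0.000   +0.119  +0.063  +0.038  +0.010
     71  0.4797   +0.000  +0.038  +0.000  +0.000   +0.093  +0.054  -0.025  +0.064


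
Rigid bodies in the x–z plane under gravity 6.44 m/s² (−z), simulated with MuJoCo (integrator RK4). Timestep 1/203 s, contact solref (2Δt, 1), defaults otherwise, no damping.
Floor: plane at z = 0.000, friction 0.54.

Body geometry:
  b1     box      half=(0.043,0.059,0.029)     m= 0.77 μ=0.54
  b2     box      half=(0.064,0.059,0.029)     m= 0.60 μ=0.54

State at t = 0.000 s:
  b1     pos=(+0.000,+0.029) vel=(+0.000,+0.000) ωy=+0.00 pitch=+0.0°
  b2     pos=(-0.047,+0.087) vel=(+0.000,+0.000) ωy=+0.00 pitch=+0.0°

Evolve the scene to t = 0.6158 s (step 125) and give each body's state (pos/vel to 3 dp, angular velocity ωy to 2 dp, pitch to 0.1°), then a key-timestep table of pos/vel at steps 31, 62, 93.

State at t = 0.6158 s:
  b1     pos=(+0.000,+0.029) vel=(+0.000,+0.000) ωy=+0.00 pitch=+0.0°
  b2     pos=(-0.126,+0.069) vel=(-0.091,+0.020) ωy=-1.33 pitch=-102.9°

Key-timestep trajectory:
   step    t(s)  b1.x    b1.z    b1.vx   b1.vz   b2.x    b2.z    b2.vx   b2.vz 
     31  0.1527   +0.000  +0.029  +0.000  +0.000   -0.051  +0.086  -0.058  -0.016
     62  0.3054   +0.000  +0.029  +0.000  +0.000   -0.067  +0.074  -0.157  -0.222
     93  0.4581   +0.000  +0.029  +0.000  +0.000   -0.097  +0.069  -0.222  -0.048


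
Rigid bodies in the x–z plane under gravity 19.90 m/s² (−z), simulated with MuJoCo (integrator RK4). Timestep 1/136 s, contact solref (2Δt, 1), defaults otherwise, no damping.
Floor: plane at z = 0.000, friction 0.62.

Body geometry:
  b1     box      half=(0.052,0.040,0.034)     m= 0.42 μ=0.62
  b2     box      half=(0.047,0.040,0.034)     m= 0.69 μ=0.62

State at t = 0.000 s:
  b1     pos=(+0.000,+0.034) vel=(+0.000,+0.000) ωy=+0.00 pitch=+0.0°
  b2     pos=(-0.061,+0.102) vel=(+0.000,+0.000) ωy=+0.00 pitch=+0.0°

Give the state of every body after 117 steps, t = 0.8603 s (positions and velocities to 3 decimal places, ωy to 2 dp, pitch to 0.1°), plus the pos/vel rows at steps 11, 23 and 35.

State at t = 0.8603 s:
  b1     pos=(+0.000,+0.034) vel=(+0.000,+0.000) ωy=+0.00 pitch=+0.0°
  b2     pos=(-0.104,+0.047) vel=(+0.000,+0.000) ωy=+0.00 pitch=-90.0°

Key-timestep trajectory:
   step    t(s)  b1.x    b1.z    b1.vx   b1.vz   b2.x    b2.z    b2.vx   b2.vz 
     11  0.0809   +0.000  +0.034  +0.001  +0.002   -0.070  +0.098  -0.236  -0.195
     23  0.1691   +0.000  +0.034  +0.000  +0.000   -0.102  +0.044  -0.627  -0.505
     35  0.2574   +0.000  +0.034  +0.000  +0.000   -0.104  +0.046  +0.007  +0.005


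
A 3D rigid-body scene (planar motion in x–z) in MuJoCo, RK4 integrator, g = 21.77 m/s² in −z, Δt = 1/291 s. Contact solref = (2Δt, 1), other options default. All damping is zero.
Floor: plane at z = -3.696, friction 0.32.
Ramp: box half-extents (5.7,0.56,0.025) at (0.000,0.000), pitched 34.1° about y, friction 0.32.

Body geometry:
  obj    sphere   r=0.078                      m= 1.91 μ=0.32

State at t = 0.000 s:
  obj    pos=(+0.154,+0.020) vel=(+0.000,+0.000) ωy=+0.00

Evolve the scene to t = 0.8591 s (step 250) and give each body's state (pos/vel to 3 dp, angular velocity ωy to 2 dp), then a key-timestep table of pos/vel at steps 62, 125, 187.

State at t = 0.8591 s:
  obj    pos=(+2.818,-1.784) vel=(+6.202,-4.199) ωy=+96.00

Key-timestep trajectory:
   step    t(s)  obj.x    obj.z    obj.vx   obj.vz 
     62  0.2131   +0.318  -0.091  +1.538  -1.042
    125  0.4296   +0.820  -0.431  +3.101  -2.100
    187  0.6426   +1.645  -0.989  +4.639  -3.141


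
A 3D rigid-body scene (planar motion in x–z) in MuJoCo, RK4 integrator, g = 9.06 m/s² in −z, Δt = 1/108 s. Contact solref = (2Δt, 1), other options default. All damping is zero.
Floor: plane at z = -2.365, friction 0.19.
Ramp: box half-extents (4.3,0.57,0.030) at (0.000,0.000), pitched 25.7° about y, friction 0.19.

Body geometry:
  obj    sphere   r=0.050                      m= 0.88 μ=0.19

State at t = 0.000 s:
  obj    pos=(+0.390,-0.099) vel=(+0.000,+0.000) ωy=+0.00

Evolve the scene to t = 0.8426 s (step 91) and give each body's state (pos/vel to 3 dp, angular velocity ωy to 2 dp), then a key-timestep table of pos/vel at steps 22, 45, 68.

State at t = 0.8426 s:
  obj    pos=(+1.288,-0.531) vel=(+2.131,-1.026) ωy=+47.27

Key-timestep trajectory:
   step    t(s)  obj.x    obj.z    obj.vx   obj.vz 
     22  0.2037   +0.443  -0.124  +0.516  -0.248
     45  0.4167   +0.610  -0.205  +1.054  -0.507
     68  0.6296   +0.892  -0.340  +1.593  -0.766


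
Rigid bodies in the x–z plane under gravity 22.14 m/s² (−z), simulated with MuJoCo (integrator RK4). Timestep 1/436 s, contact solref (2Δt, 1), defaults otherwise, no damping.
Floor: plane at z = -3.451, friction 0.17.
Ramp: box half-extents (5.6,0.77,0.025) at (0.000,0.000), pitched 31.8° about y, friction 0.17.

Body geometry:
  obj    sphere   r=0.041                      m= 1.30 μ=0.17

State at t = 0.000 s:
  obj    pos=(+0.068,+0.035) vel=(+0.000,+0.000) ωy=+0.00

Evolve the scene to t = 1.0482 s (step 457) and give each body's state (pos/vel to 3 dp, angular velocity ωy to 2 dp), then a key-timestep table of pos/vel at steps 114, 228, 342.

State at t = 1.0482 s:
  obj    pos=(+4.026,-2.419) vel=(+7.555,-4.663) ωy=+204.27

Key-timestep trajectory:
   step    t(s)  obj.x    obj.z    obj.vx   obj.vz 
    114  0.2615   +0.315  -0.118  +1.887  -1.167
    228  0.5229   +1.055  -0.576  +3.767  -2.338
    342  0.7844   +2.286  -1.340  +5.650  -3.502


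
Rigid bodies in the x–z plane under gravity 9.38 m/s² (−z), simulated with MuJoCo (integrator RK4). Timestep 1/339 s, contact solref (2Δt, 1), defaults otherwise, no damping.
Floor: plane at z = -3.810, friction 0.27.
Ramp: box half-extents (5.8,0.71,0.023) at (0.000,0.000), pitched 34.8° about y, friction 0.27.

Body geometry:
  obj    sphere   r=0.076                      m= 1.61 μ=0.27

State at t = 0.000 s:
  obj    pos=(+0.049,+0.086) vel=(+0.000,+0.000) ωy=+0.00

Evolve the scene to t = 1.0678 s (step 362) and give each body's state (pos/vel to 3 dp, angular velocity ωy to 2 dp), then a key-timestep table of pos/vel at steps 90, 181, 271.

State at t = 1.0678 s:
  obj    pos=(+1.840,-1.158) vel=(+3.353,-2.330) ωy=+53.72

Key-timestep trajectory:
   step    t(s)  obj.x    obj.z    obj.vx   obj.vz 
     90  0.2655   +0.160  +0.009  +0.834  -0.579
    181  0.5339   +0.497  -0.225  +1.677  -1.165
    271  0.7994   +1.053  -0.611  +2.510  -1.745


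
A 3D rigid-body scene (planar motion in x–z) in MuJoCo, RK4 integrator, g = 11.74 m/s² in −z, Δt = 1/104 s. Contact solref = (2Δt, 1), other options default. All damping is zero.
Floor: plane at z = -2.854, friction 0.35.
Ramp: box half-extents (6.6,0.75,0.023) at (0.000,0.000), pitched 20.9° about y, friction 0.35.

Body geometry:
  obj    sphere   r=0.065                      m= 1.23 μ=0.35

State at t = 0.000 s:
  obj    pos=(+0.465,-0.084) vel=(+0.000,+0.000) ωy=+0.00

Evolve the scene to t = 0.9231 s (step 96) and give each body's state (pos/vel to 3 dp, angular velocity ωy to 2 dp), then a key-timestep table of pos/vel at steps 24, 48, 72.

State at t = 0.9231 s:
  obj    pos=(+1.656,-0.538) vel=(+2.580,-0.985) ωy=+42.47

Key-timestep trajectory:
   step    t(s)  obj.x    obj.z    obj.vx   obj.vz 
     24  0.2308   +0.540  -0.112  +0.645  -0.246
     48  0.4615   +0.763  -0.197  +1.290  -0.493
     72  0.6923   +1.135  -0.339  +1.935  -0.739


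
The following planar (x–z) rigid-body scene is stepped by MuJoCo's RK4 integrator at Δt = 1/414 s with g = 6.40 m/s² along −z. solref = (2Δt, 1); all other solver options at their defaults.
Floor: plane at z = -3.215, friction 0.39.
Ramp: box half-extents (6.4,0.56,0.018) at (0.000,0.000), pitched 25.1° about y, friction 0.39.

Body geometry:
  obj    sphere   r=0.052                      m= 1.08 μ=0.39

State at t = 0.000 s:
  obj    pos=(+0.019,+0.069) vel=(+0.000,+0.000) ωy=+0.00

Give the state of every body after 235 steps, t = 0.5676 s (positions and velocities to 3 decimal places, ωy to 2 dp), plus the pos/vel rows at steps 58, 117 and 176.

State at t = 0.5676 s:
  obj    pos=(+0.302,-0.064) vel=(+0.997,-0.467) ωy=+21.16

Key-timestep trajectory:
   step    t(s)  obj.x    obj.z    obj.vx   obj.vz 
     58  0.1401   +0.036  +0.060  +0.246  -0.115
    117  0.2826   +0.089  +0.036  +0.496  -0.232
    176  0.4251   +0.178  -0.006  +0.747  -0.350


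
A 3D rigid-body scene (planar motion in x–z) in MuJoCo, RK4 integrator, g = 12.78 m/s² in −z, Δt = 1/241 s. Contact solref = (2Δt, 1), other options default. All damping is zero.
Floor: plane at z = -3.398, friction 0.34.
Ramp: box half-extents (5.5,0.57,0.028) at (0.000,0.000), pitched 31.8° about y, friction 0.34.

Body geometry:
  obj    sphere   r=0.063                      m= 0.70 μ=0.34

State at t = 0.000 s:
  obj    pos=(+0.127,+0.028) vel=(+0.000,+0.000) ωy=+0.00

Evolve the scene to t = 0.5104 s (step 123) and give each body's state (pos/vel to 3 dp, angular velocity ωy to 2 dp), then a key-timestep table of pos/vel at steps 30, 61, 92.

State at t = 0.5104 s:
  obj    pos=(+0.660,-0.302) vel=(+2.087,-1.294) ωy=+38.96

Key-timestep trajectory:
   step    t(s)  obj.x    obj.z    obj.vx   obj.vz 
     30  0.1245   +0.159  +0.009  +0.509  -0.316
     61  0.2531   +0.258  -0.053  +1.035  -0.642
     92  0.3817   +0.425  -0.157  +1.561  -0.968


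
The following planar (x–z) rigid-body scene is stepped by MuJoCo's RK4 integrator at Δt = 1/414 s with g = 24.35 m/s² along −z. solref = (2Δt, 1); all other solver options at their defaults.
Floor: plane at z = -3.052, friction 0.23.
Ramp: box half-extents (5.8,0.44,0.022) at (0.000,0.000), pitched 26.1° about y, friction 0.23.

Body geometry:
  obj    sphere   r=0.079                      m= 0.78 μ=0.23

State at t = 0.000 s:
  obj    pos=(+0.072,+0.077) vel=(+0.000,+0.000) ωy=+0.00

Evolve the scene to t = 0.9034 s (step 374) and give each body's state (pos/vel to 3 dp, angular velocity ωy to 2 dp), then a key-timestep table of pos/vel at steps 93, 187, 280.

State at t = 0.9034 s:
  obj    pos=(+2.876,-1.297) vel=(+6.208,-3.041) ωy=+87.49

Key-timestep trajectory:
   step    t(s)  obj.x    obj.z    obj.vx   obj.vz 
     93  0.2246   +0.246  -0.008  +1.544  -0.756
    187  0.4517   +0.773  -0.266  +3.104  -1.521
    280  0.6763   +1.644  -0.693  +4.648  -2.277


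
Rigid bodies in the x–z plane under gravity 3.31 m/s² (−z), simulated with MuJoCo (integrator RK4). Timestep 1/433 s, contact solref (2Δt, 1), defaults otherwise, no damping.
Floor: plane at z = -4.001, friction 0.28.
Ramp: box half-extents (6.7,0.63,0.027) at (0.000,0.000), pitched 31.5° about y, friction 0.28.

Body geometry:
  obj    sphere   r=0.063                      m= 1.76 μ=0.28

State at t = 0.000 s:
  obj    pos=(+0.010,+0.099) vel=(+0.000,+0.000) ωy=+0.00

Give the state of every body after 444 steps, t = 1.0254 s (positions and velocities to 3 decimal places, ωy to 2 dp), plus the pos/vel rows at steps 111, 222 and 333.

State at t = 1.0254 s:
  obj    pos=(+0.564,-0.240) vel=(+1.080,-0.662) ωy=+20.10

Key-timestep trajectory:
   step    t(s)  obj.x    obj.z    obj.vx   obj.vz 
    111  0.2564   +0.045  +0.078  +0.270  -0.165
    222  0.5127   +0.149  +0.014  +0.540  -0.331
    333  0.7691   +0.322  -0.092  +0.810  -0.496


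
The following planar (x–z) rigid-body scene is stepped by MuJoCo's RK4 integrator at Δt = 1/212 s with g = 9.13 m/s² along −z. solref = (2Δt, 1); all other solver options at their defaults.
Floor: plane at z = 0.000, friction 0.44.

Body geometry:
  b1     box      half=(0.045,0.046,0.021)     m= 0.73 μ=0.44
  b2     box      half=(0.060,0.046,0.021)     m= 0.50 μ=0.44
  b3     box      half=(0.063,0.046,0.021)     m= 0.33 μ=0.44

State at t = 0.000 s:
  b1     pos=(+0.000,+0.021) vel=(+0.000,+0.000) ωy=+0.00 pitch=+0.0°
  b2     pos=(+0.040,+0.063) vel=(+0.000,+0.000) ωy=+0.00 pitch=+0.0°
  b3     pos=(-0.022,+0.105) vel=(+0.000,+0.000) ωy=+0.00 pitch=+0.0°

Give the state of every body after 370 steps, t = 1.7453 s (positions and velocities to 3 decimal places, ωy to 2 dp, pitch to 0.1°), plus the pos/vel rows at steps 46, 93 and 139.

State at t = 1.7453 s:
  b1     pos=(+0.000,+0.021) vel=(+0.000,+0.000) ωy=+0.00 pitch=+0.0°
  b2     pos=(+0.040,+0.063) vel=(+0.000,+0.000) ωy=+0.00 pitch=+0.0°
  b3     pos=(-0.180,+0.021) vel=(+0.000,+0.000) ωy=+0.00 pitch=+180.0°

Key-timestep trajectory:
   step    t(s)  b1.x    b1.z    b1.vx   b1.vz   b2.x    b2.z    b2.vx   b2.vz   b3.x    b3.z    b3.vx   b3.vz 
     46  0.2170   +0.000  +0.021  +0.000  +0.000   +0.040  +0.063  +0.000  +0.000   -0.029  +0.103  -0.080  -0.037
     93  0.4387   +0.000  +0.021  +0.000  +0.000   +0.040  +0.063  +0.000  +0.000   -0.080  +0.066  -0.278  -0.052
    139  0.6557   +0.000  +0.021  +0.000  +0.000   +0.040  +0.063  +0.000  +0.000   -0.129  +0.064  -0.251  -0.063


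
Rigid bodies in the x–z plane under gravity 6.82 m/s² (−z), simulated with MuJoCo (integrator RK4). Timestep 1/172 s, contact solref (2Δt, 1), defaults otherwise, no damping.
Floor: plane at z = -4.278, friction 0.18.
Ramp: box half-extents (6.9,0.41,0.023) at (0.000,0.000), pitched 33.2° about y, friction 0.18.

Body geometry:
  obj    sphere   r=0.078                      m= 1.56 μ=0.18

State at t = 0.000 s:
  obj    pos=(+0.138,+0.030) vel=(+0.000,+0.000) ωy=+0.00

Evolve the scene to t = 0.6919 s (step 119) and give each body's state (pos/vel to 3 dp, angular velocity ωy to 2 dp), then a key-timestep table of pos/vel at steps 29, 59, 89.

State at t = 0.6919 s:
  obj    pos=(+0.681,-0.325) vel=(+1.572,-1.018) ωy=+22.77

Key-timestep trajectory:
   step    t(s)  obj.x    obj.z    obj.vx   obj.vz 
     29  0.1686   +0.171  +0.009  +0.385  -0.246
     59  0.3430   +0.272  -0.057  +0.780  -0.506
     89  0.5174   +0.442  -0.169  +1.172  -0.772


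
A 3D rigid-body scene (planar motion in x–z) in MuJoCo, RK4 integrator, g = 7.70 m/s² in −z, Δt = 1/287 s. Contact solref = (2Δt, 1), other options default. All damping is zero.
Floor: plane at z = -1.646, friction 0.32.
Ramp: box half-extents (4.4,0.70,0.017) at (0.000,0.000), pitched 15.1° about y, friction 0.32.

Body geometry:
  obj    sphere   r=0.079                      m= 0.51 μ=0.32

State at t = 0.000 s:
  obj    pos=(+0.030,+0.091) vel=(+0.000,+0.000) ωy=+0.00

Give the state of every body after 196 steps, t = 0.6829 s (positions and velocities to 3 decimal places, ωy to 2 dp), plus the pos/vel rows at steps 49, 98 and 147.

State at t = 0.6829 s:
  obj    pos=(+0.353,+0.004) vel=(+0.945,-0.255) ωy=+12.38

Key-timestep trajectory:
   step    t(s)  obj.x    obj.z    obj.vx   obj.vz 
     49  0.1707   +0.050  +0.086  +0.236  -0.064
     98  0.3415   +0.111  +0.070  +0.472  -0.127
    147  0.5122   +0.212  +0.042  +0.709  -0.191
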